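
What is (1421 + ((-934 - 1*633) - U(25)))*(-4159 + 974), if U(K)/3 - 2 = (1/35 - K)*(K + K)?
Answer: -11445980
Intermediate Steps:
U(K) = 6 + 6*K*(1/35 - K) (U(K) = 6 + 3*((1/35 - K)*(K + K)) = 6 + 3*((1/35 - K)*(2*K)) = 6 + 3*(2*K*(1/35 - K)) = 6 + 6*K*(1/35 - K))
(1421 + ((-934 - 1*633) - U(25)))*(-4159 + 974) = (1421 + ((-934 - 1*633) - (6 - 6*25**2 + (6/35)*25)))*(-4159 + 974) = (1421 + ((-934 - 633) - (6 - 6*625 + 30/7)))*(-3185) = (1421 + (-1567 - (6 - 3750 + 30/7)))*(-3185) = (1421 + (-1567 - 1*(-26178/7)))*(-3185) = (1421 + (-1567 + 26178/7))*(-3185) = (1421 + 15209/7)*(-3185) = (25156/7)*(-3185) = -11445980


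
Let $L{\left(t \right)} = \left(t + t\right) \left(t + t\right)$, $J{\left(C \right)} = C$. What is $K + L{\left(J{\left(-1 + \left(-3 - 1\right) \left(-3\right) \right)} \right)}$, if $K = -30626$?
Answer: $-30142$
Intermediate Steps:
$L{\left(t \right)} = 4 t^{2}$ ($L{\left(t \right)} = 2 t 2 t = 4 t^{2}$)
$K + L{\left(J{\left(-1 + \left(-3 - 1\right) \left(-3\right) \right)} \right)} = -30626 + 4 \left(-1 + \left(-3 - 1\right) \left(-3\right)\right)^{2} = -30626 + 4 \left(-1 - -12\right)^{2} = -30626 + 4 \left(-1 + 12\right)^{2} = -30626 + 4 \cdot 11^{2} = -30626 + 4 \cdot 121 = -30626 + 484 = -30142$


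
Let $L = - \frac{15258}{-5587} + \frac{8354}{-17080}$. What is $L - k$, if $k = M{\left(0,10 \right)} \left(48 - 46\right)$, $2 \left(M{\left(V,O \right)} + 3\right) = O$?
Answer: $- \frac{83885499}{47712980} \approx -1.7581$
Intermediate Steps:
$M{\left(V,O \right)} = -3 + \frac{O}{2}$
$L = \frac{106966421}{47712980}$ ($L = \left(-15258\right) \left(- \frac{1}{5587}\right) + 8354 \left(- \frac{1}{17080}\right) = \frac{15258}{5587} - \frac{4177}{8540} = \frac{106966421}{47712980} \approx 2.2419$)
$k = 4$ ($k = \left(-3 + \frac{1}{2} \cdot 10\right) \left(48 - 46\right) = \left(-3 + 5\right) 2 = 2 \cdot 2 = 4$)
$L - k = \frac{106966421}{47712980} - 4 = - \frac{83885499}{47712980}$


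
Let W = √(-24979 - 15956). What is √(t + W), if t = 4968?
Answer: √(4968 + I*√40935) ≈ 70.499 + 1.435*I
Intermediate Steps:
W = I*√40935 (W = √(-40935) = I*√40935 ≈ 202.32*I)
√(t + W) = √(4968 + I*√40935)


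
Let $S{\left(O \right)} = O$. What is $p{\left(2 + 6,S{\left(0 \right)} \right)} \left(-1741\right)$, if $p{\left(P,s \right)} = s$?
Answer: $0$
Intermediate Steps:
$p{\left(2 + 6,S{\left(0 \right)} \right)} \left(-1741\right) = 0 \left(-1741\right) = 0$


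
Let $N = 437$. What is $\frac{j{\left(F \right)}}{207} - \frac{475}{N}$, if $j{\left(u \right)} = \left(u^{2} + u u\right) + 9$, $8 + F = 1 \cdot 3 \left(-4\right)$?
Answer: $\frac{584}{207} \approx 2.8213$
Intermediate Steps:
$F = -20$ ($F = -8 + 1 \cdot 3 \left(-4\right) = -8 + 3 \left(-4\right) = -8 - 12 = -20$)
$j{\left(u \right)} = 9 + 2 u^{2}$ ($j{\left(u \right)} = \left(u^{2} + u^{2}\right) + 9 = 2 u^{2} + 9 = 9 + 2 u^{2}$)
$\frac{j{\left(F \right)}}{207} - \frac{475}{N} = \frac{9 + 2 \left(-20\right)^{2}}{207} - \frac{475}{437} = \left(9 + 2 \cdot 400\right) \frac{1}{207} - \frac{25}{23} = \left(9 + 800\right) \frac{1}{207} - \frac{25}{23} = 809 \cdot \frac{1}{207} - \frac{25}{23} = \frac{809}{207} - \frac{25}{23} = \frac{584}{207}$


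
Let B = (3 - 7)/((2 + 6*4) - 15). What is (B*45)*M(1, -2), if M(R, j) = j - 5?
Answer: 1260/11 ≈ 114.55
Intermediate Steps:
M(R, j) = -5 + j
B = -4/11 (B = -4/((2 + 24) - 15) = -4/(26 - 15) = -4/11 ≈ -0.36364)
(B*45)*M(1, -2) = (-4/11*45)*(-5 - 2) = -180/11*(-7) = 1260/11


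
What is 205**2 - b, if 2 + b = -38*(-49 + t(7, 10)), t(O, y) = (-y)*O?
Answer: 37505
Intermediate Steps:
t(O, y) = -O*y
b = 4520 (b = -2 - 38*(-49 - 1*7*10) = -2 - 38*(-49 - 70) = -2 - 38*(-119) = -2 + 4522 = 4520)
205**2 - b = 205**2 - 1*4520 = 42025 - 4520 = 37505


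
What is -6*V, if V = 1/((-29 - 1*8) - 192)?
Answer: 6/229 ≈ 0.026201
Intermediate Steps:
V = -1/229 (V = 1/((-29 - 8) - 192) = 1/(-37 - 192) = 1/(-229) = -1/229 ≈ -0.0043668)
-6*V = -6*(-1/229) = 6/229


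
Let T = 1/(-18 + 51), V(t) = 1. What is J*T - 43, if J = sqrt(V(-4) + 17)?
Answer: -43 + sqrt(2)/11 ≈ -42.871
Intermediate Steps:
J = 3*sqrt(2) (J = sqrt(1 + 17) = sqrt(18) = 3*sqrt(2) ≈ 4.2426)
T = 1/33 ≈ 0.030303
J*T - 43 = (3*sqrt(2))*(1/33) - 43 = sqrt(2)/11 - 43 = -43 + sqrt(2)/11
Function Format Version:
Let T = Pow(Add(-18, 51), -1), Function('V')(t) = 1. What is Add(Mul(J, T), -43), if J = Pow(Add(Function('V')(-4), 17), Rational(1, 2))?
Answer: Add(-43, Mul(Rational(1, 11), Pow(2, Rational(1, 2)))) ≈ -42.871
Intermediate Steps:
J = Mul(3, Pow(2, Rational(1, 2))) (J = Pow(Add(1, 17), Rational(1, 2)) = Pow(18, Rational(1, 2)) = Mul(3, Pow(2, Rational(1, 2))) ≈ 4.2426)
T = Rational(1, 33) (T = Pow(33, -1) = Rational(1, 33) ≈ 0.030303)
Add(Mul(J, T), -43) = Add(Mul(Mul(3, Pow(2, Rational(1, 2))), Rational(1, 33)), -43) = Add(Mul(Rational(1, 11), Pow(2, Rational(1, 2))), -43) = Add(-43, Mul(Rational(1, 11), Pow(2, Rational(1, 2))))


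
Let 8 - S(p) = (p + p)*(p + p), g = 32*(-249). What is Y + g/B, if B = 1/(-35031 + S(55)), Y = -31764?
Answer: 375444300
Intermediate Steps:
g = -7968
S(p) = 8 - 4*p**2 (S(p) = 8 - (p + p)*(p + p) = 8 - 2*p*2*p = 8 - 4*p**2)
B = -1/47123 (B = 1/(-35031 + (8 - 4*55**2)) = 1/(-35031 + (8 - 4*3025)) = 1/(-35031 + (8 - 12100)) = 1/(-35031 - 12092) = 1/(-47123) = -1/47123 ≈ -2.1221e-5)
Y + g/B = -31764 - 7968/(-1/47123) = -31764 - 7968*(-47123) = -31764 + 375476064 = 375444300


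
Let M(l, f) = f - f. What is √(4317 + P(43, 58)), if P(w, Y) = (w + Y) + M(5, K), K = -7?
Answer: 47*√2 ≈ 66.468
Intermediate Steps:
M(l, f) = 0
P(w, Y) = Y + w (P(w, Y) = (w + Y) + 0 = (Y + w) + 0 = Y + w)
√(4317 + P(43, 58)) = √(4317 + (58 + 43)) = √(4317 + 101) = √4418 = 47*√2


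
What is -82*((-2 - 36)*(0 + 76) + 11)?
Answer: 235914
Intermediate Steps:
-82*((-2 - 36)*(0 + 76) + 11) = -82*(-38*76 + 11) = -82*(-2888 + 11) = -82*(-2877) = 235914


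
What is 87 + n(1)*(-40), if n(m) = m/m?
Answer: 47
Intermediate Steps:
n(m) = 1
87 + n(1)*(-40) = 87 + 1*(-40) = 87 - 40 = 47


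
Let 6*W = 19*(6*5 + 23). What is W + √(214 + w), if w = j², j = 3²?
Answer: 1007/6 + √295 ≈ 185.01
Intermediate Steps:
j = 9
W = 1007/6 (W = (19*(6*5 + 23))/6 = (19*(30 + 23))/6 = (19*53)/6 = (⅙)*1007 = 1007/6 ≈ 167.83)
w = 81 (w = 9² = 81)
W + √(214 + w) = 1007/6 + √(214 + 81) = 1007/6 + √295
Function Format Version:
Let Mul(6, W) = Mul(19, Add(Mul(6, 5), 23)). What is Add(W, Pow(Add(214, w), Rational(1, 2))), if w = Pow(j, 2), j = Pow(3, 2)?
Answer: Add(Rational(1007, 6), Pow(295, Rational(1, 2))) ≈ 185.01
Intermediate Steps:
j = 9
W = Rational(1007, 6) (W = Mul(Rational(1, 6), Mul(19, Add(Mul(6, 5), 23))) = Mul(Rational(1, 6), Mul(19, Add(30, 23))) = Mul(Rational(1, 6), Mul(19, 53)) = Mul(Rational(1, 6), 1007) = Rational(1007, 6) ≈ 167.83)
w = 81 (w = Pow(9, 2) = 81)
Add(W, Pow(Add(214, w), Rational(1, 2))) = Add(Rational(1007, 6), Pow(Add(214, 81), Rational(1, 2))) = Add(Rational(1007, 6), Pow(295, Rational(1, 2)))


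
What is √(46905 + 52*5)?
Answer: √47165 ≈ 217.18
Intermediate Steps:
√(46905 + 52*5) = √(46905 + 260) = √47165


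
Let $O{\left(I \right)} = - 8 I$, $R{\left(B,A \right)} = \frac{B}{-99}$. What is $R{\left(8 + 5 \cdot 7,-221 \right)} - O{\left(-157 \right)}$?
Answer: $- \frac{124387}{99} \approx -1256.4$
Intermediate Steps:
$R{\left(B,A \right)} = - \frac{B}{99}$ ($R{\left(B,A \right)} = B \left(- \frac{1}{99}\right) = - \frac{B}{99}$)
$R{\left(8 + 5 \cdot 7,-221 \right)} - O{\left(-157 \right)} = - \frac{8 + 5 \cdot 7}{99} - \left(-8\right) \left(-157\right) = - \frac{8 + 35}{99} - 1256 = \left(- \frac{1}{99}\right) 43 - 1256 = - \frac{43}{99} - 1256 = - \frac{124387}{99}$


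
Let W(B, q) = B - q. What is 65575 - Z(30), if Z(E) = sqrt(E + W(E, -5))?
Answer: 65575 - sqrt(65) ≈ 65567.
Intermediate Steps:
Z(E) = sqrt(5 + 2*E) (Z(E) = sqrt(E + (E - 1*(-5))) = sqrt(E + (E + 5)) = sqrt(E + (5 + E)) = sqrt(5 + 2*E))
65575 - Z(30) = 65575 - sqrt(5 + 2*30) = 65575 - sqrt(5 + 60) = 65575 - sqrt(65)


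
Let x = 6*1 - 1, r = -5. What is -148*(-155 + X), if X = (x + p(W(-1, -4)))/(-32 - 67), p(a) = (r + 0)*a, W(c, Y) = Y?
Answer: 2274760/99 ≈ 22977.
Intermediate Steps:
p(a) = -5*a (p(a) = (-5 + 0)*a = -5*a)
x = 5 (x = 6 - 1 = 5)
X = -25/99 (X = (5 - 5*(-4))/(-32 - 67) = (5 + 20)/(-99) = 25*(-1/99) = -25/99 ≈ -0.25253)
-148*(-155 + X) = -148*(-155 - 25/99) = -148*(-15370/99) = 2274760/99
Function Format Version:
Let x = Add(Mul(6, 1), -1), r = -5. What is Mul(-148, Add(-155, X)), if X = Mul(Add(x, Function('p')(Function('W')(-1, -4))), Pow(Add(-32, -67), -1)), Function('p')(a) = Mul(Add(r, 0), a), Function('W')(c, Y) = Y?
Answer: Rational(2274760, 99) ≈ 22977.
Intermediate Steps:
Function('p')(a) = Mul(-5, a) (Function('p')(a) = Mul(Add(-5, 0), a) = Mul(-5, a))
x = 5 (x = Add(6, -1) = 5)
X = Rational(-25, 99) (X = Mul(Add(5, Mul(-5, -4)), Pow(Add(-32, -67), -1)) = Mul(Add(5, 20), Pow(-99, -1)) = Mul(25, Rational(-1, 99)) = Rational(-25, 99) ≈ -0.25253)
Mul(-148, Add(-155, X)) = Mul(-148, Add(-155, Rational(-25, 99))) = Mul(-148, Rational(-15370, 99)) = Rational(2274760, 99)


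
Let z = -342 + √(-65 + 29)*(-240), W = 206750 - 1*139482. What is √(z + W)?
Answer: √(66926 - 1440*I) ≈ 258.72 - 2.783*I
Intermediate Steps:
W = 67268 (W = 206750 - 139482 = 67268)
z = -342 - 1440*I (z = -342 + √(-36)*(-240) = -342 + (6*I)*(-240) = -342 - 1440*I ≈ -342.0 - 1440.0*I)
√(z + W) = √((-342 - 1440*I) + 67268) = √(66926 - 1440*I)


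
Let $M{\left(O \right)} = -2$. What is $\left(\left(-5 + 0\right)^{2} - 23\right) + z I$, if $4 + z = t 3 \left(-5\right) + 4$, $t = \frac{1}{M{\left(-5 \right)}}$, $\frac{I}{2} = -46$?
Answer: $-688$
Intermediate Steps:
$I = -92$ ($I = 2 \left(-46\right) = -92$)
$t = - \frac{1}{2}$ ($t = \frac{1}{-2} = - \frac{1}{2} \approx -0.5$)
$z = \frac{15}{2}$ ($z = -4 - \left(-4 + \frac{3 \left(-5\right)}{2}\right) = -4 + \left(\left(- \frac{1}{2}\right) \left(-15\right) + 4\right) = -4 + \left(\frac{15}{2} + 4\right) = -4 + \frac{23}{2} = \frac{15}{2} \approx 7.5$)
$\left(\left(-5 + 0\right)^{2} - 23\right) + z I = \left(\left(-5 + 0\right)^{2} - 23\right) + \frac{15}{2} \left(-92\right) = \left(\left(-5\right)^{2} - 23\right) - 690 = \left(25 - 23\right) - 690 = 2 - 690 = -688$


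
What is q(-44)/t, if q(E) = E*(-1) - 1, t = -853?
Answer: -43/853 ≈ -0.050410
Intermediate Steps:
q(E) = -1 - E (q(E) = -E - 1 = -1 - E)
q(-44)/t = (-1 - 1*(-44))/(-853) = (-1 + 44)*(-1/853) = 43*(-1/853) = -43/853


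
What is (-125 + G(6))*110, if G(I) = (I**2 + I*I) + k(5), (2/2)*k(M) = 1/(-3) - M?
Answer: -19250/3 ≈ -6416.7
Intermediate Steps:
k(M) = -1/3 - M (k(M) = 1/(-3) - M = -1/3 - M)
G(I) = -16/3 + 2*I**2 (G(I) = (I**2 + I*I) + (-1/3 - 1*5) = (I**2 + I**2) + (-1/3 - 5) = 2*I**2 - 16/3 = -16/3 + 2*I**2)
(-125 + G(6))*110 = (-125 + (-16/3 + 2*6**2))*110 = (-125 + (-16/3 + 2*36))*110 = (-125 + (-16/3 + 72))*110 = (-125 + 200/3)*110 = -175/3*110 = -19250/3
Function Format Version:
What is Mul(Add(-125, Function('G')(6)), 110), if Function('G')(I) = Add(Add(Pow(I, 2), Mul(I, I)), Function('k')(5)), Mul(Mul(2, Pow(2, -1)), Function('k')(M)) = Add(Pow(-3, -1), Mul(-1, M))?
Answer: Rational(-19250, 3) ≈ -6416.7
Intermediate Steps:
Function('k')(M) = Add(Rational(-1, 3), Mul(-1, M)) (Function('k')(M) = Add(Pow(-3, -1), Mul(-1, M)) = Add(Rational(-1, 3), Mul(-1, M)))
Function('G')(I) = Add(Rational(-16, 3), Mul(2, Pow(I, 2))) (Function('G')(I) = Add(Add(Pow(I, 2), Mul(I, I)), Add(Rational(-1, 3), Mul(-1, 5))) = Add(Add(Pow(I, 2), Pow(I, 2)), Add(Rational(-1, 3), -5)) = Add(Mul(2, Pow(I, 2)), Rational(-16, 3)) = Add(Rational(-16, 3), Mul(2, Pow(I, 2))))
Mul(Add(-125, Function('G')(6)), 110) = Mul(Add(-125, Add(Rational(-16, 3), Mul(2, Pow(6, 2)))), 110) = Mul(Add(-125, Add(Rational(-16, 3), Mul(2, 36))), 110) = Mul(Add(-125, Add(Rational(-16, 3), 72)), 110) = Mul(Add(-125, Rational(200, 3)), 110) = Mul(Rational(-175, 3), 110) = Rational(-19250, 3)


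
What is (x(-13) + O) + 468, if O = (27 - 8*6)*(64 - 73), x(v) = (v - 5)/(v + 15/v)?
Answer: 60561/92 ≈ 658.27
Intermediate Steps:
x(v) = (-5 + v)/(v + 15/v)
O = 189 (O = (27 - 48)*(-9) = -21*(-9) = 189)
(x(-13) + O) + 468 = (-13*(-5 - 13)/(15 + (-13)²) + 189) + 468 = (-13*(-18)/(15 + 169) + 189) + 468 = (-13*(-18)/184 + 189) + 468 = (-13*1/184*(-18) + 189) + 468 = (117/92 + 189) + 468 = 17505/92 + 468 = 60561/92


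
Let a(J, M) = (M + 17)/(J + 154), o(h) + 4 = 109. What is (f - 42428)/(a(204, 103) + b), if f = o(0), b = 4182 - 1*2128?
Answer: -7575817/367726 ≈ -20.602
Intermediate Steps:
o(h) = 105 (o(h) = -4 + 109 = 105)
b = 2054 (b = 4182 - 2128 = 2054)
f = 105
a(J, M) = (17 + M)/(154 + J)
(f - 42428)/(a(204, 103) + b) = (105 - 42428)/((17 + 103)/(154 + 204) + 2054) = -42323/(120/358 + 2054) = -42323/((1/358)*120 + 2054) = -42323/(60/179 + 2054) = -42323/367726/179 = -42323*179/367726 = -7575817/367726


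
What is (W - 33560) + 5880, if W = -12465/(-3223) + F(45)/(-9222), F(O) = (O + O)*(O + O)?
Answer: -137105020025/4953751 ≈ -27677.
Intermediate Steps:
F(O) = 4*O² (F(O) = (2*O)*(2*O) = 4*O²)
W = 14807655/4953751 (W = -12465/(-3223) + (4*45²)/(-9222) = -12465*(-1/3223) + (4*2025)*(-1/9222) = 12465/3223 + 8100*(-1/9222) = 12465/3223 - 1350/1537 = 14807655/4953751 ≈ 2.9892)
(W - 33560) + 5880 = (14807655/4953751 - 33560) + 5880 = -166233075905/4953751 + 5880 = -137105020025/4953751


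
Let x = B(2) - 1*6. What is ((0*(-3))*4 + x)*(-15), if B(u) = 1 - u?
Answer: 105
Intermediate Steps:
x = -7 (x = (1 - 1*2) - 1*6 = (1 - 2) - 6 = -1 - 6 = -7)
((0*(-3))*4 + x)*(-15) = ((0*(-3))*4 - 7)*(-15) = (0*4 - 7)*(-15) = (0 - 7)*(-15) = -7*(-15) = 105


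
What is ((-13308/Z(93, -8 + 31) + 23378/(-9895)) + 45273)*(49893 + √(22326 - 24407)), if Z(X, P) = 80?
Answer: 17814073077327/7916 + 357045539*I*√2081/7916 ≈ 2.2504e+9 + 2.0576e+6*I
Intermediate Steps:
((-13308/Z(93, -8 + 31) + 23378/(-9895)) + 45273)*(49893 + √(22326 - 24407)) = ((-13308/80 + 23378/(-9895)) + 45273)*(49893 + √(22326 - 24407)) = ((-13308*1/80 + 23378*(-1/9895)) + 45273)*(49893 + √(-2081)) = ((-3327/20 - 23378/9895) + 45273)*(49893 + I*√2081) = (-1335529/7916 + 45273)*(49893 + I*√2081) = 357045539*(49893 + I*√2081)/7916 = 17814073077327/7916 + 357045539*I*√2081/7916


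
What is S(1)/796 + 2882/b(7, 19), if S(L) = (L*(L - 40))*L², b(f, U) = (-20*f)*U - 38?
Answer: -1199647/1073804 ≈ -1.1172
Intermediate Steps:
b(f, U) = -38 - 20*U*f (b(f, U) = -20*U*f - 38 = -38 - 20*U*f)
S(L) = L³*(-40 + L) (S(L) = (L*(-40 + L))*L² = L³*(-40 + L))
S(1)/796 + 2882/b(7, 19) = (1³*(-40 + 1))/796 + 2882/(-38 - 20*19*7) = (1*(-39))*(1/796) + 2882/(-38 - 2660) = -39*1/796 + 2882/(-2698) = -39/796 + 2882*(-1/2698) = -39/796 - 1441/1349 = -1199647/1073804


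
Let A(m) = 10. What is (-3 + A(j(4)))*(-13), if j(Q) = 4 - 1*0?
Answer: -91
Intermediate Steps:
j(Q) = 4 (j(Q) = 4 + 0 = 4)
(-3 + A(j(4)))*(-13) = (-3 + 10)*(-13) = 7*(-13) = -91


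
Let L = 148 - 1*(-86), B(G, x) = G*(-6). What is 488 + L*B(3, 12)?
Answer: -3724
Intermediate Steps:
B(G, x) = -6*G
L = 234 (L = 148 + 86 = 234)
488 + L*B(3, 12) = 488 + 234*(-6*3) = 488 + 234*(-18) = 488 - 4212 = -3724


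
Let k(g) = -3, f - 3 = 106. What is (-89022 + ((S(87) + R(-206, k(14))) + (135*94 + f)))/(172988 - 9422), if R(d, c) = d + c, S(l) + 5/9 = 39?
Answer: -343771/736047 ≈ -0.46705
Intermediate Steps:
f = 109 (f = 3 + 106 = 109)
S(l) = 346/9 (S(l) = -5/9 + 39 = 346/9)
R(d, c) = c + d
(-89022 + ((S(87) + R(-206, k(14))) + (135*94 + f)))/(172988 - 9422) = (-89022 + ((346/9 + (-3 - 206)) + (135*94 + 109)))/(172988 - 9422) = (-89022 + ((346/9 - 209) + (12690 + 109)))/163566 = (-89022 + (-1535/9 + 12799))*(1/163566) = (-89022 + 113656/9)*(1/163566) = -687542/9*1/163566 = -343771/736047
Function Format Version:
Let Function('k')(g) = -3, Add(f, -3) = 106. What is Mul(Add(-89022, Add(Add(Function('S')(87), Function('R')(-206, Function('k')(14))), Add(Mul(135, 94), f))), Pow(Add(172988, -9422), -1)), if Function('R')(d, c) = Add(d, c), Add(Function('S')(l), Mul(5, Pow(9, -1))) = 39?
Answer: Rational(-343771, 736047) ≈ -0.46705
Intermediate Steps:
f = 109 (f = Add(3, 106) = 109)
Function('S')(l) = Rational(346, 9) (Function('S')(l) = Add(Rational(-5, 9), 39) = Rational(346, 9))
Function('R')(d, c) = Add(c, d)
Mul(Add(-89022, Add(Add(Function('S')(87), Function('R')(-206, Function('k')(14))), Add(Mul(135, 94), f))), Pow(Add(172988, -9422), -1)) = Mul(Add(-89022, Add(Add(Rational(346, 9), Add(-3, -206)), Add(Mul(135, 94), 109))), Pow(Add(172988, -9422), -1)) = Mul(Add(-89022, Add(Add(Rational(346, 9), -209), Add(12690, 109))), Pow(163566, -1)) = Mul(Add(-89022, Add(Rational(-1535, 9), 12799)), Rational(1, 163566)) = Mul(Add(-89022, Rational(113656, 9)), Rational(1, 163566)) = Mul(Rational(-687542, 9), Rational(1, 163566)) = Rational(-343771, 736047)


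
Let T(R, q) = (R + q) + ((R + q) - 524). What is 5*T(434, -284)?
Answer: -1120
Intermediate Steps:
T(R, q) = -524 + 2*R + 2*q (T(R, q) = (R + q) + (-524 + R + q) = -524 + 2*R + 2*q)
5*T(434, -284) = 5*(-524 + 2*434 + 2*(-284)) = 5*(-524 + 868 - 568) = 5*(-224) = -1120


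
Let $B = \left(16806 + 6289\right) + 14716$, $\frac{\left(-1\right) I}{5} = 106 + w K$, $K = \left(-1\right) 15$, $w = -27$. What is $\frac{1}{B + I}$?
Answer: $\frac{1}{35256} \approx 2.8364 \cdot 10^{-5}$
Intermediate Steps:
$K = -15$
$I = -2555$ ($I = - 5 \left(106 - -405\right) = - 5 \left(106 + 405\right) = \left(-5\right) 511 = -2555$)
$B = 37811$ ($B = 23095 + 14716 = 37811$)
$\frac{1}{B + I} = \frac{1}{37811 - 2555} = \frac{1}{35256}$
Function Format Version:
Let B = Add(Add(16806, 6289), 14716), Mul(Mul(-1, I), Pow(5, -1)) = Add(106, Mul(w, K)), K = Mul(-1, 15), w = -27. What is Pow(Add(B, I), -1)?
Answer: Rational(1, 35256) ≈ 2.8364e-5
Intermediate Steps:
K = -15
I = -2555 (I = Mul(-5, Add(106, Mul(-27, -15))) = Mul(-5, Add(106, 405)) = Mul(-5, 511) = -2555)
B = 37811 (B = Add(23095, 14716) = 37811)
Pow(Add(B, I), -1) = Pow(Add(37811, -2555), -1) = Pow(35256, -1) = Rational(1, 35256)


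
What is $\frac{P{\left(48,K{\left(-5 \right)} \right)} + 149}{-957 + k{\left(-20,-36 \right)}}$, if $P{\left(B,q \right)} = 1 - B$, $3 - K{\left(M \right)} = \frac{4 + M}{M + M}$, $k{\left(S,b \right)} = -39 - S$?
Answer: $- \frac{51}{488} \approx -0.10451$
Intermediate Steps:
$K{\left(M \right)} = 3 - \frac{4 + M}{2 M}$ ($K{\left(M \right)} = 3 - \frac{4 + M}{M + M} = 3 - \frac{4 + M}{2 M}$)
$\frac{P{\left(48,K{\left(-5 \right)} \right)} + 149}{-957 + k{\left(-20,-36 \right)}} = \frac{\left(1 - 48\right) + 149}{-957 - 19} = \frac{\left(1 - 48\right) + 149}{-957 + \left(-39 + 20\right)} = \frac{-47 + 149}{-957 - 19} = \frac{102}{-976} = 102 \left(- \frac{1}{976}\right) = - \frac{51}{488}$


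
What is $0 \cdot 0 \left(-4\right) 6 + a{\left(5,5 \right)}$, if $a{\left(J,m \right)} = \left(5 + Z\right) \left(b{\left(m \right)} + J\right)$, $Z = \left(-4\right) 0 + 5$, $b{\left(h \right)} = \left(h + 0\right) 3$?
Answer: $200$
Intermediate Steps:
$b{\left(h \right)} = 3 h$ ($b{\left(h \right)} = h 3 = 3 h$)
$Z = 5$ ($Z = 0 + 5 = 5$)
$a{\left(J,m \right)} = 10 J + 30 m$ ($a{\left(J,m \right)} = \left(5 + 5\right) \left(3 m + J\right) = 10 \left(J + 3 m\right) = 10 J + 30 m$)
$0 \cdot 0 \left(-4\right) 6 + a{\left(5,5 \right)} = 0 \cdot 0 \left(-4\right) 6 + \left(10 \cdot 5 + 30 \cdot 5\right) = 0 \cdot 0 \cdot 6 + \left(50 + 150\right) = 0 \cdot 0 + 200 = 0 + 200 = 200$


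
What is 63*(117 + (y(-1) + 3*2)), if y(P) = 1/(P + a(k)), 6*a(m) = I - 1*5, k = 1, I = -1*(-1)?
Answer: 38556/5 ≈ 7711.2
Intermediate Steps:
I = 1
a(m) = -2/3 (a(m) = (1 - 1*5)/6 = (1 - 5)/6 = (1/6)*(-4) = -2/3)
y(P) = 1/(-2/3 + P) (y(P) = 1/(P - 2/3) = 1/(-2/3 + P))
63*(117 + (y(-1) + 3*2)) = 63*(117 + (3/(-2 + 3*(-1)) + 3*2)) = 63*(117 + (3/(-2 - 3) + 6)) = 63*(117 + (3/(-5) + 6)) = 63*(117 + (3*(-1/5) + 6)) = 63*(117 + (-3/5 + 6)) = 63*(117 + 27/5) = 63*(612/5) = 38556/5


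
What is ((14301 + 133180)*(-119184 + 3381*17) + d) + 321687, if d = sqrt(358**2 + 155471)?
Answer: -9100288380 + 3*sqrt(31515) ≈ -9.1003e+9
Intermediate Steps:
d = 3*sqrt(31515) (d = sqrt(128164 + 155471) = sqrt(283635) = 3*sqrt(31515) ≈ 532.57)
((14301 + 133180)*(-119184 + 3381*17) + d) + 321687 = ((14301 + 133180)*(-119184 + 3381*17) + 3*sqrt(31515)) + 321687 = (147481*(-119184 + 57477) + 3*sqrt(31515)) + 321687 = (147481*(-61707) + 3*sqrt(31515)) + 321687 = (-9100610067 + 3*sqrt(31515)) + 321687 = -9100288380 + 3*sqrt(31515)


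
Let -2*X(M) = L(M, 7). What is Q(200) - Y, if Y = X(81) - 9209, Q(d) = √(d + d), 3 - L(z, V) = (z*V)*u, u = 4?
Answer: 16193/2 ≈ 8096.5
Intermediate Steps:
L(z, V) = 3 - 4*V*z (L(z, V) = 3 - z*V*4 = 3 - V*z*4 = 3 - 4*V*z)
Q(d) = √2*√d (Q(d) = √(2*d) = √2*√d)
X(M) = -3/2 + 14*M (X(M) = -(3 - 4*7*M)/2 = -(3 - 28*M)/2 = -3/2 + 14*M)
Y = -16153/2 (Y = (-3/2 + 14*81) - 9209 = (-3/2 + 1134) - 9209 = 2265/2 - 9209 = -16153/2 ≈ -8076.5)
Q(200) - Y = √2*√200 - 1*(-16153/2) = √2*(10*√2) + 16153/2 = 20 + 16153/2 = 16193/2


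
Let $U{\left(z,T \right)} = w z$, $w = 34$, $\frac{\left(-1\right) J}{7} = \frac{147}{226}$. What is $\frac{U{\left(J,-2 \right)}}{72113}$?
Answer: $- \frac{17493}{8148769} \approx -0.0021467$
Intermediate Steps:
$J = - \frac{1029}{226}$ ($J = - 7 \cdot \frac{147}{226} = - 7 \cdot 147 \cdot \frac{1}{226} = \left(-7\right) \frac{147}{226} = - \frac{1029}{226} \approx -4.5531$)
$U{\left(z,T \right)} = 34 z$
$\frac{U{\left(J,-2 \right)}}{72113} = \frac{34 \left(- \frac{1029}{226}\right)}{72113} = \left(- \frac{17493}{113}\right) \frac{1}{72113} = - \frac{17493}{8148769}$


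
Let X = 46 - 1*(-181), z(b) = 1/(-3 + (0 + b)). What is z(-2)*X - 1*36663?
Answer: -183542/5 ≈ -36708.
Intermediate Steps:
z(b) = 1/(-3 + b)
X = 227 (X = 46 + 181 = 227)
z(-2)*X - 1*36663 = 227/(-3 - 2) - 1*36663 = 227/(-5) - 36663 = -⅕*227 - 36663 = -227/5 - 36663 = -183542/5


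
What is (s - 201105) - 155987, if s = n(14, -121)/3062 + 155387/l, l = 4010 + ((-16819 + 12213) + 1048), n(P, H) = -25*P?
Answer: -246874130707/692012 ≈ -3.5675e+5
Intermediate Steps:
l = 452 (l = 4010 + (-4606 + 1048) = 4010 - 3558 = 452)
s = 237818397/692012 (s = -25*14/3062 + 155387/452 = -350*1/3062 + 155387*(1/452) = -175/1531 + 155387/452 = 237818397/692012 ≈ 343.66)
(s - 201105) - 155987 = (237818397/692012 - 201105) - 155987 = -138929254863/692012 - 155987 = -246874130707/692012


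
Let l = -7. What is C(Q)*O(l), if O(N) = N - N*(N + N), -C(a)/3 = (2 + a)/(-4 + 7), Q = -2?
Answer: 0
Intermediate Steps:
C(a) = -2 - a (C(a) = -3*(2 + a)/(-4 + 7) = -3*(2 + a)/3 = -3*(⅔ + a/3) = -2 - a)
O(N) = N - 2*N² (O(N) = N - N*2*N = N - 2*N²)
C(Q)*O(l) = (-2 - 1*(-2))*(-7*(1 - 2*(-7))) = (-2 + 2)*(-7*(1 + 14)) = 0*(-7*15) = 0*(-105) = 0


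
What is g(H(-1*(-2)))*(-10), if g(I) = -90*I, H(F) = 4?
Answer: 3600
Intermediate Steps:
g(H(-1*(-2)))*(-10) = -90*4*(-10) = -360*(-10) = 3600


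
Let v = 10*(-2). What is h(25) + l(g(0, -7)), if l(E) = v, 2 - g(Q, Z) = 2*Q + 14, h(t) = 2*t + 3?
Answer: 33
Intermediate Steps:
h(t) = 3 + 2*t
g(Q, Z) = -12 - 2*Q (g(Q, Z) = 2 - (2*Q + 14) = 2 - (14 + 2*Q) = 2 + (-14 - 2*Q) = -12 - 2*Q)
v = -20
l(E) = -20
h(25) + l(g(0, -7)) = (3 + 2*25) - 20 = (3 + 50) - 20 = 53 - 20 = 33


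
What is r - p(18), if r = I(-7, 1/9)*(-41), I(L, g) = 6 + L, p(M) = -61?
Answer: 102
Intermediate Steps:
r = 41 (r = (6 - 7)*(-41) = -1*(-41) = 41)
r - p(18) = 41 - 1*(-61) = 41 + 61 = 102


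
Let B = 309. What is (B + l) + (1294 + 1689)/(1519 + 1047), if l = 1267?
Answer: 4046999/2566 ≈ 1577.2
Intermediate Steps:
(B + l) + (1294 + 1689)/(1519 + 1047) = (309 + 1267) + (1294 + 1689)/(1519 + 1047) = 1576 + 2983/2566 = 4046999/2566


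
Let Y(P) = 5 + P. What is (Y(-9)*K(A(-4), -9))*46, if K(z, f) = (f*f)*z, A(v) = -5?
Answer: 74520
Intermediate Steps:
K(z, f) = z*f² (K(z, f) = f²*z = z*f²)
(Y(-9)*K(A(-4), -9))*46 = ((5 - 9)*(-5*(-9)²))*46 = -(-20)*81*46 = -4*(-405)*46 = 1620*46 = 74520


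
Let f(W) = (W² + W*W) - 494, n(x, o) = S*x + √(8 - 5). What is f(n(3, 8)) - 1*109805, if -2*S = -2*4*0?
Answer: -110293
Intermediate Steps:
S = 0 (S = -(-2*4)*0/2 = -(-4)*0 = -½*0 = 0)
n(x, o) = √3 (n(x, o) = 0*x + √(8 - 5) = 0 + √3 = √3)
f(W) = -494 + 2*W² (f(W) = (W² + W²) - 494 = 2*W² - 494 = -494 + 2*W²)
f(n(3, 8)) - 1*109805 = (-494 + 2*(√3)²) - 1*109805 = (-494 + 2*3) - 109805 = (-494 + 6) - 109805 = -488 - 109805 = -110293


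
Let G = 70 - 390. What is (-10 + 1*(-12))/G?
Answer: 11/160 ≈ 0.068750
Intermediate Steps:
G = -320
(-10 + 1*(-12))/G = (-10 + 1*(-12))/(-320) = (-10 - 12)*(-1/320) = -22*(-1/320) = 11/160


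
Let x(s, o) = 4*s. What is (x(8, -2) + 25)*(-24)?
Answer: -1368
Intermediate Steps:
(x(8, -2) + 25)*(-24) = (4*8 + 25)*(-24) = (32 + 25)*(-24) = 57*(-24) = -1368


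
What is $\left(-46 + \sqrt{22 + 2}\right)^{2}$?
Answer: $2140 - 184 \sqrt{6} \approx 1689.3$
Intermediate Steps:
$\left(-46 + \sqrt{22 + 2}\right)^{2} = \left(-46 + \sqrt{24}\right)^{2} = \left(-46 + 2 \sqrt{6}\right)^{2}$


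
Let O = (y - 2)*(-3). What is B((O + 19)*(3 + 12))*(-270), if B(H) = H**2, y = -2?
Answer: -58380750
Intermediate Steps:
O = 12 (O = (-2 - 2)*(-3) = -4*(-3) = 12)
B((O + 19)*(3 + 12))*(-270) = ((12 + 19)*(3 + 12))**2*(-270) = (31*15)**2*(-270) = 465**2*(-270) = 216225*(-270) = -58380750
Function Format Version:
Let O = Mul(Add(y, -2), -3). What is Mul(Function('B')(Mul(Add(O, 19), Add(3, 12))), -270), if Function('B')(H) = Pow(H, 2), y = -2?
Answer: -58380750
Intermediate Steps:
O = 12 (O = Mul(Add(-2, -2), -3) = Mul(-4, -3) = 12)
Mul(Function('B')(Mul(Add(O, 19), Add(3, 12))), -270) = Mul(Pow(Mul(Add(12, 19), Add(3, 12)), 2), -270) = Mul(Pow(Mul(31, 15), 2), -270) = Mul(Pow(465, 2), -270) = Mul(216225, -270) = -58380750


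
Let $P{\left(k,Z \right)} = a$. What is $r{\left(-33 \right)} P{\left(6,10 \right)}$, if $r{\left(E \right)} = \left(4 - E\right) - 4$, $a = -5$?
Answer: $-165$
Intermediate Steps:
$P{\left(k,Z \right)} = -5$
$r{\left(E \right)} = - E$
$r{\left(-33 \right)} P{\left(6,10 \right)} = \left(-1\right) \left(-33\right) \left(-5\right) = 33 \left(-5\right) = -165$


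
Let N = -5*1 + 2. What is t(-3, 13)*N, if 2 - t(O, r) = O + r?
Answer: 24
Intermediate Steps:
N = -3 (N = -5 + 2 = -3)
t(O, r) = 2 - O - r (t(O, r) = 2 - (O + r) = 2 + (-O - r) = 2 - O - r)
t(-3, 13)*N = (2 - 1*(-3) - 1*13)*(-3) = (2 + 3 - 13)*(-3) = -8*(-3) = 24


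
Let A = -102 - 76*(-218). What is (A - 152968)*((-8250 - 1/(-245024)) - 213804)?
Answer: 3713438580443045/122512 ≈ 3.0311e+10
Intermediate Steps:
A = 16466 (A = -102 + 16568 = 16466)
(A - 152968)*((-8250 - 1/(-245024)) - 213804) = (16466 - 152968)*((-8250 - 1/(-245024)) - 213804) = -136502*((-8250 - 1*(-1/245024)) - 213804) = -136502*((-8250 + 1/245024) - 213804) = -136502*(-2021447999/245024 - 213804) = -136502*(-54408559295/245024) = 3713438580443045/122512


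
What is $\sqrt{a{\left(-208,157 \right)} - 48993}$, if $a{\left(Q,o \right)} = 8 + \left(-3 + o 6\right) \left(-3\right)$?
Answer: $i \sqrt{51802} \approx 227.6 i$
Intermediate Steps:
$a{\left(Q,o \right)} = 17 - 18 o$ ($a{\left(Q,o \right)} = 8 + \left(-3 + 6 o\right) \left(-3\right) = 8 - \left(-9 + 18 o\right) = 17 - 18 o$)
$\sqrt{a{\left(-208,157 \right)} - 48993} = \sqrt{\left(17 - 2826\right) - 48993} = \sqrt{-2809 - 48993} = \sqrt{-51802} = i \sqrt{51802}$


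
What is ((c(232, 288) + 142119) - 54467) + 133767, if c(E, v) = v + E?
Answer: 221939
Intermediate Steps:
c(E, v) = E + v
((c(232, 288) + 142119) - 54467) + 133767 = (((232 + 288) + 142119) - 54467) + 133767 = ((520 + 142119) - 54467) + 133767 = (142639 - 54467) + 133767 = 88172 + 133767 = 221939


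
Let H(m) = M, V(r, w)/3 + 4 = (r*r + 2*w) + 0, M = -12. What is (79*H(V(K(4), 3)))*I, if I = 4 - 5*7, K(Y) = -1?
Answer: 29388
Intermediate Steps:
V(r, w) = -12 + 3*r² + 6*w (V(r, w) = -12 + 3*((r*r + 2*w) + 0) = -12 + 3*((r² + 2*w) + 0) = -12 + 3*(r² + 2*w) = -12 + (3*r² + 6*w) = -12 + 3*r² + 6*w)
I = -31 (I = 4 - 35 = -31)
H(m) = -12
(79*H(V(K(4), 3)))*I = (79*(-12))*(-31) = -948*(-31) = 29388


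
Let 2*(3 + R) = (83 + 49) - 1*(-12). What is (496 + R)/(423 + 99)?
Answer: 565/522 ≈ 1.0824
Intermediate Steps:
R = 69 (R = -3 + ((83 + 49) - 1*(-12))/2 = -3 + (132 + 12)/2 = -3 + (1/2)*144 = -3 + 72 = 69)
(496 + R)/(423 + 99) = (496 + 69)/(423 + 99) = 565/522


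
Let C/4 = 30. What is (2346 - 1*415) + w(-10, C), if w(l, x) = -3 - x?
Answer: 1808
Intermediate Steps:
C = 120 (C = 4*30 = 120)
(2346 - 1*415) + w(-10, C) = (2346 - 1*415) + (-3 - 1*120) = (2346 - 415) + (-3 - 120) = 1931 - 123 = 1808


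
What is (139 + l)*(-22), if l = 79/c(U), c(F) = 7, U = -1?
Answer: -23144/7 ≈ -3306.3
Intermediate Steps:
l = 79/7 ≈ 11.286
(139 + l)*(-22) = (139 + 79/7)*(-22) = (1052/7)*(-22) = -23144/7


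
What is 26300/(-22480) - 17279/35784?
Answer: -16619389/10055304 ≈ -1.6528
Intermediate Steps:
26300/(-22480) - 17279/35784 = 26300*(-1/22480) - 17279*1/35784 = -1315/1124 - 17279/35784 = -16619389/10055304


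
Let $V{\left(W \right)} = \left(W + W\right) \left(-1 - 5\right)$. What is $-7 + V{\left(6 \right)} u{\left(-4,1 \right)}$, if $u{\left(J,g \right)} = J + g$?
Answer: $209$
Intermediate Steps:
$V{\left(W \right)} = - 12 W$ ($V{\left(W \right)} = 2 W \left(-6\right) = - 12 W$)
$-7 + V{\left(6 \right)} u{\left(-4,1 \right)} = -7 + \left(-12\right) 6 \left(-4 + 1\right) = -7 - -216 = -7 + 216 = 209$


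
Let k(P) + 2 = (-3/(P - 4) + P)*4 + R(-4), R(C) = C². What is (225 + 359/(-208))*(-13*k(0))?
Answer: -789497/16 ≈ -49344.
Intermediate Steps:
k(P) = 14 - 12/(-4 + P) + 4*P (k(P) = -2 + ((-3/(P - 4) + P)*4 + (-4)²) = -2 + ((-3/(-4 + P) + P)*4 + 16) = -2 + ((P - 3/(-4 + P))*4 + 16) = -2 + ((-12/(-4 + P) + 4*P) + 16) = -2 + (16 - 12/(-4 + P) + 4*P) = 14 - 12/(-4 + P) + 4*P)
(225 + 359/(-208))*(-13*k(0)) = (225 + 359/(-208))*(-26*(-34 - 1*0 + 2*0²)/(-4 + 0)) = (225 + 359*(-1/208))*(-26*(-34 + 0 + 2*0)/(-4)) = (225 - 359/208)*(-26*(-1)*(-34 + 0 + 0)/4) = 46441*(-26*(-1)*(-34)/4)/208 = 46441*(-13*17)/208 = (46441/208)*(-221) = -789497/16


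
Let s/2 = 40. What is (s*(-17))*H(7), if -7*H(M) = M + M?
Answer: 2720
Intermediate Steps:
H(M) = -2*M/7 (H(M) = -(M + M)/7 = -2*M/7)
s = 80 (s = 2*40 = 80)
(s*(-17))*H(7) = (80*(-17))*(-2/7*7) = -1360*(-2) = 2720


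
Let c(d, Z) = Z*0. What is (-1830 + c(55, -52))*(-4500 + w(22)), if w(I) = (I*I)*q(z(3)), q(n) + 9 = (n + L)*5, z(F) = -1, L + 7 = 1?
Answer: 47206680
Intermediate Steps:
L = -6 (L = -7 + 1 = -6)
q(n) = -39 + 5*n (q(n) = -9 + (n - 6)*5 = -9 + (-6 + n)*5 = -9 + (-30 + 5*n) = -39 + 5*n)
w(I) = -44*I² (w(I) = (I*I)*(-39 + 5*(-1)) = I²*(-39 - 5) = I²*(-44) = -44*I²)
c(d, Z) = 0
(-1830 + c(55, -52))*(-4500 + w(22)) = (-1830 + 0)*(-4500 - 44*22²) = -1830*(-4500 - 44*484) = -1830*(-4500 - 21296) = -1830*(-25796) = 47206680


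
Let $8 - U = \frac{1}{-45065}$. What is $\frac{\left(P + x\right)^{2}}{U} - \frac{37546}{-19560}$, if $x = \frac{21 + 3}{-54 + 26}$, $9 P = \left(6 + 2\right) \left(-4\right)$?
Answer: $\frac{20308083629359}{4664759587740} \approx 4.3535$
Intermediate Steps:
$P = - \frac{32}{9}$ ($P = \frac{\left(6 + 2\right) \left(-4\right)}{9} = \frac{8 \left(-4\right)}{9} = \frac{1}{9} \left(-32\right) = - \frac{32}{9} \approx -3.5556$)
$x = - \frac{6}{7}$ ($x = \frac{24}{-28} = 24 \left(- \frac{1}{28}\right) = - \frac{6}{7} \approx -0.85714$)
$U = \frac{360521}{45065}$ ($U = 8 - \frac{1}{-45065} = 8 - - \frac{1}{45065} = 8 + \frac{1}{45065} = \frac{360521}{45065} \approx 8.0$)
$\frac{\left(P + x\right)^{2}}{U} - \frac{37546}{-19560} = \frac{\left(- \frac{32}{9} - \frac{6}{7}\right)^{2}}{\frac{360521}{45065}} - \frac{37546}{-19560} = \left(- \frac{278}{63}\right)^{2} \cdot \frac{45065}{360521} - - \frac{18773}{9780} = \frac{77284}{3969} \cdot \frac{45065}{360521} + \frac{18773}{9780} = \frac{3482803460}{1430907849} + \frac{18773}{9780} = \frac{20308083629359}{4664759587740}$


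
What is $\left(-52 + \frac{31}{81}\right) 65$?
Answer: $- \frac{271765}{81} \approx -3355.1$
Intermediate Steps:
$\left(-52 + \frac{31}{81}\right) 65 = \left(- \frac{4181}{81}\right) 65 = - \frac{271765}{81}$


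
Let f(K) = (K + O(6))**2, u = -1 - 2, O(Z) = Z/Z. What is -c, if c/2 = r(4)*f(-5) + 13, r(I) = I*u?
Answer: 358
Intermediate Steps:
O(Z) = 1
u = -3
r(I) = -3*I (r(I) = I*(-3) = -3*I)
f(K) = (1 + K)**2 (f(K) = (K + 1)**2 = (1 + K)**2)
c = -358 (c = 2*((-3*4)*(1 - 5)**2 + 13) = 2*(-12*(-4)**2 + 13) = 2*(-12*16 + 13) = 2*(-192 + 13) = 2*(-179) = -358)
-c = -1*(-358) = 358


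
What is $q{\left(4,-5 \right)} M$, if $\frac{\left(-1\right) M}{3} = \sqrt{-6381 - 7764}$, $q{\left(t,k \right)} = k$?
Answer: $15 i \sqrt{14145} \approx 1784.0 i$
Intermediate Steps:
$M = - 3 i \sqrt{14145}$ ($M = - 3 \sqrt{-6381 - 7764} = - 3 \sqrt{-14145} = - 3 i \sqrt{14145} \approx - 356.8 i$)
$q{\left(4,-5 \right)} M = - 5 \left(- 3 i \sqrt{14145}\right) = 15 i \sqrt{14145}$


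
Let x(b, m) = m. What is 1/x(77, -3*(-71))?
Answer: 1/213 ≈ 0.0046948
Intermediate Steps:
1/x(77, -3*(-71)) = 1/(-3*(-71)) = 1/213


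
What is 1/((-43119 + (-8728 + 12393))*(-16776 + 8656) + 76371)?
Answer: 1/320442851 ≈ 3.1207e-9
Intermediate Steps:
1/((-43119 + (-8728 + 12393))*(-16776 + 8656) + 76371) = 1/((-43119 + 3665)*(-8120) + 76371) = 1/(-39454*(-8120) + 76371) = 1/(320366480 + 76371) = 1/320442851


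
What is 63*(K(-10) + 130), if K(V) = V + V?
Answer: 6930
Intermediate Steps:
K(V) = 2*V
63*(K(-10) + 130) = 63*(2*(-10) + 130) = 63*(-20 + 130) = 63*110 = 6930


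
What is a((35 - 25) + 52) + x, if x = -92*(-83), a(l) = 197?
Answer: 7833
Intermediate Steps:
x = 7636
a((35 - 25) + 52) + x = 197 + 7636 = 7833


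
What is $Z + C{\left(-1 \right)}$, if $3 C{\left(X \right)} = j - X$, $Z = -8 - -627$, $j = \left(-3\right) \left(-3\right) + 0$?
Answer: $\frac{1867}{3} \approx 622.33$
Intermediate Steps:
$j = 9$ ($j = 9 + 0 = 9$)
$Z = 619$ ($Z = -8 + 627 = 619$)
$C{\left(X \right)} = 3 - \frac{X}{3}$ ($C{\left(X \right)} = \frac{9 - X}{3} = 3 - \frac{X}{3}$)
$Z + C{\left(-1 \right)} = 619 + \left(3 - - \frac{1}{3}\right) = 619 + \left(3 + \frac{1}{3}\right) = 619 + \frac{10}{3} = \frac{1867}{3}$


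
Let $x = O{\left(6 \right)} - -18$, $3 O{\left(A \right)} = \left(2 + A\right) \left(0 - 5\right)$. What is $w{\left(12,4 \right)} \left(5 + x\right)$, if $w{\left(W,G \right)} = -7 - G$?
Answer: $- \frac{319}{3} \approx -106.33$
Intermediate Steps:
$O{\left(A \right)} = - \frac{10}{3} - \frac{5 A}{3}$ ($O{\left(A \right)} = \frac{\left(2 + A\right) \left(0 - 5\right)}{3} = \frac{\left(2 + A\right) \left(-5\right)}{3} = \frac{-10 - 5 A}{3} = - \frac{10}{3} - \frac{5 A}{3}$)
$x = \frac{14}{3}$ ($x = \left(- \frac{10}{3} - 10\right) - -18 = \left(- \frac{10}{3} - 10\right) + 18 = - \frac{40}{3} + 18 = \frac{14}{3} \approx 4.6667$)
$w{\left(12,4 \right)} \left(5 + x\right) = \left(-7 - 4\right) \left(5 + \frac{14}{3}\right) = \left(-7 - 4\right) \frac{29}{3} = \left(-11\right) \frac{29}{3} = - \frac{319}{3}$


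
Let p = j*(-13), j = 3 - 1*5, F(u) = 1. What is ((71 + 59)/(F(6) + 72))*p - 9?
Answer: 2723/73 ≈ 37.301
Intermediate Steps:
j = -2 (j = 3 - 5 = -2)
p = 26 (p = -2*(-13) = 26)
((71 + 59)/(F(6) + 72))*p - 9 = ((71 + 59)/(1 + 72))*26 - 9 = (130/73)*26 - 9 = 3380/73 - 9 = 2723/73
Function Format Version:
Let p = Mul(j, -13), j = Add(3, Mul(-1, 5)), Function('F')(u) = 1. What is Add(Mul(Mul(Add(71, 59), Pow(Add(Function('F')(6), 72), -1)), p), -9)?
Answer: Rational(2723, 73) ≈ 37.301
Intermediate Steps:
j = -2 (j = Add(3, -5) = -2)
p = 26 (p = Mul(-2, -13) = 26)
Add(Mul(Mul(Add(71, 59), Pow(Add(Function('F')(6), 72), -1)), p), -9) = Add(Mul(Mul(Add(71, 59), Pow(Add(1, 72), -1)), 26), -9) = Add(Mul(Mul(130, Pow(73, -1)), 26), -9) = Add(Mul(Mul(130, Rational(1, 73)), 26), -9) = Add(Mul(Rational(130, 73), 26), -9) = Add(Rational(3380, 73), -9) = Rational(2723, 73)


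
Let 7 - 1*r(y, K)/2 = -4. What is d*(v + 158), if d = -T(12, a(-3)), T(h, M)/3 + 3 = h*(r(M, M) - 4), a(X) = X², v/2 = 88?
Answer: -213426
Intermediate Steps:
v = 176 (v = 2*88 = 176)
r(y, K) = 22 (r(y, K) = 14 - 2*(-4) = 14 + 8 = 22)
T(h, M) = -9 + 54*h (T(h, M) = -9 + 3*(h*(22 - 4)) = -9 + 3*(h*18) = -9 + 3*(18*h) = -9 + 54*h)
d = -639 (d = -(-9 + 54*12) = -(-9 + 648) = -1*639 = -639)
d*(v + 158) = -639*(176 + 158) = -639*334 = -213426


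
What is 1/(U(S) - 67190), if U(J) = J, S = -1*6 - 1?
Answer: -1/67197 ≈ -1.4882e-5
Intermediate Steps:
S = -7 (S = -6 - 1 = -7)
1/(U(S) - 67190) = 1/(-7 - 67190) = 1/(-67197) = -1/67197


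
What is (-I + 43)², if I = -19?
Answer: 3844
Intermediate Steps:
(-I + 43)² = (-1*(-19) + 43)² = (19 + 43)² = 62² = 3844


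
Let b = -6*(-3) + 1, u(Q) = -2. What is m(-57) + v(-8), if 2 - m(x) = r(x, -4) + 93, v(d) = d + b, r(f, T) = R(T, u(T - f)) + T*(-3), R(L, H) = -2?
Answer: -90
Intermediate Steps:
b = 19 (b = 18 + 1 = 19)
r(f, T) = -2 - 3*T (r(f, T) = -2 + T*(-3) = -2 - 3*T)
v(d) = 19 + d (v(d) = d + 19 = 19 + d)
m(x) = -101 (m(x) = 2 - ((-2 - 3*(-4)) + 93) = 2 - ((-2 + 12) + 93) = 2 - (10 + 93) = 2 - 1*103 = 2 - 103 = -101)
m(-57) + v(-8) = -101 + (19 - 8) = -101 + 11 = -90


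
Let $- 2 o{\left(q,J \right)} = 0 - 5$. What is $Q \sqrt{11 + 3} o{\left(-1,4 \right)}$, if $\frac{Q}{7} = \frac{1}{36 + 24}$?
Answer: $\frac{7 \sqrt{14}}{24} \approx 1.0913$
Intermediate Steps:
$o{\left(q,J \right)} = \frac{5}{2}$ ($o{\left(q,J \right)} = - \frac{0 - 5}{2} = \left(- \frac{1}{2}\right) \left(-5\right) = \frac{5}{2}$)
$Q = \frac{7}{60}$ ($Q = \frac{7}{36 + 24} = \frac{7}{60} \approx 0.11667$)
$Q \sqrt{11 + 3} o{\left(-1,4 \right)} = \frac{7 \sqrt{11 + 3}}{60} \cdot \frac{5}{2} = \frac{7 \sqrt{14}}{60} \cdot \frac{5}{2} = \frac{7 \sqrt{14}}{24}$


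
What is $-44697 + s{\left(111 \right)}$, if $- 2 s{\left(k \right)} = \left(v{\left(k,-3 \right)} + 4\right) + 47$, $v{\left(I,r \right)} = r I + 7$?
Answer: $- \frac{89119}{2} \approx -44560.0$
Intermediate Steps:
$v{\left(I,r \right)} = 7 + I r$ ($v{\left(I,r \right)} = I r + 7 = 7 + I r$)
$s{\left(k \right)} = -29 + \frac{3 k}{2}$ ($s{\left(k \right)} = - \frac{\left(\left(7 + k \left(-3\right)\right) + 4\right) + 47}{2} = - \frac{\left(\left(7 - 3 k\right) + 4\right) + 47}{2} = - \frac{\left(11 - 3 k\right) + 47}{2} = - \frac{58 - 3 k}{2} = -29 + \frac{3 k}{2}$)
$-44697 + s{\left(111 \right)} = -44697 + \left(-29 + \frac{3}{2} \cdot 111\right) = -44697 + \left(-29 + \frac{333}{2}\right) = -44697 + \frac{275}{2} = - \frac{89119}{2}$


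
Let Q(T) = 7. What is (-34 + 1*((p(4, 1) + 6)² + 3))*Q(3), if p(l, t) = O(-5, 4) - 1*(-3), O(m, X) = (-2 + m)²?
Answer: 23331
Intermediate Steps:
p(l, t) = 52 (p(l, t) = (-2 - 5)² - 1*(-3) = (-7)² + 3 = 49 + 3 = 52)
(-34 + 1*((p(4, 1) + 6)² + 3))*Q(3) = (-34 + 1*((52 + 6)² + 3))*7 = (-34 + 1*(58² + 3))*7 = (-34 + 1*(3364 + 3))*7 = (-34 + 1*3367)*7 = (-34 + 3367)*7 = 3333*7 = 23331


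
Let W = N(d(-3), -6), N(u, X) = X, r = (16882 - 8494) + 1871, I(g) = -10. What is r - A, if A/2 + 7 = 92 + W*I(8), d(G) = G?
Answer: 9969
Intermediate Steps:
r = 10259 (r = 8388 + 1871 = 10259)
W = -6
A = 290 (A = -14 + 2*(92 - 6*(-10)) = -14 + 2*(92 + 60) = -14 + 2*152 = -14 + 304 = 290)
r - A = 10259 - 1*290 = 10259 - 290 = 9969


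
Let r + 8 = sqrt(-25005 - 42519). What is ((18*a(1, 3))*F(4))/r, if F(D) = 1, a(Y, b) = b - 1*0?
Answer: -108/16897 - 27*I*sqrt(16881)/16897 ≈ -0.0063917 - 0.20761*I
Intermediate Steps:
a(Y, b) = b (a(Y, b) = b + 0 = b)
r = -8 + 2*I*sqrt(16881) (r = -8 + sqrt(-25005 - 42519) = -8 + sqrt(-67524) = -8 + 2*I*sqrt(16881) ≈ -8.0 + 259.85*I)
((18*a(1, 3))*F(4))/r = ((18*3)*1)/(-8 + 2*I*sqrt(16881)) = (54*1)/(-8 + 2*I*sqrt(16881)) = 54/(-8 + 2*I*sqrt(16881))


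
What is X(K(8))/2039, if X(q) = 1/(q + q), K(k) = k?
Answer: 1/32624 ≈ 3.0652e-5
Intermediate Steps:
X(q) = 1/(2*q)
X(K(8))/2039 = ((½)/8)/2039 = ((½)*(⅛))*(1/2039) = (1/16)*(1/2039) = 1/32624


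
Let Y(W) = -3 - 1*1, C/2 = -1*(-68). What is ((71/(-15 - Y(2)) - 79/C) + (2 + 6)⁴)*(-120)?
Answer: -91756365/187 ≈ -4.9068e+5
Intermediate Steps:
C = 136 (C = 2*(-1*(-68)) = 2*68 = 136)
Y(W) = -4 (Y(W) = -3 - 1 = -4)
((71/(-15 - Y(2)) - 79/C) + (2 + 6)⁴)*(-120) = ((71/(-15 - 1*(-4)) - 79/136) + (2 + 6)⁴)*(-120) = ((71/(-15 + 4) - 79*1/136) + 8⁴)*(-120) = ((71/(-11) - 79/136) + 4096)*(-120) = ((71*(-1/11) - 79/136) + 4096)*(-120) = ((-71/11 - 79/136) + 4096)*(-120) = (-10525/1496 + 4096)*(-120) = (6117091/1496)*(-120) = -91756365/187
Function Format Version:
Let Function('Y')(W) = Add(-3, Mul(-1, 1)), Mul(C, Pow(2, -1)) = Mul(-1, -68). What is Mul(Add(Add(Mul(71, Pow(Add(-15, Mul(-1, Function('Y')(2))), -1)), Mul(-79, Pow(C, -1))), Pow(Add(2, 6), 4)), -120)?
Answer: Rational(-91756365, 187) ≈ -4.9068e+5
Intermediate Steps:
C = 136 (C = Mul(2, Mul(-1, -68)) = Mul(2, 68) = 136)
Function('Y')(W) = -4 (Function('Y')(W) = Add(-3, -1) = -4)
Mul(Add(Add(Mul(71, Pow(Add(-15, Mul(-1, Function('Y')(2))), -1)), Mul(-79, Pow(C, -1))), Pow(Add(2, 6), 4)), -120) = Mul(Add(Add(Mul(71, Pow(Add(-15, Mul(-1, -4)), -1)), Mul(-79, Pow(136, -1))), Pow(Add(2, 6), 4)), -120) = Mul(Add(Add(Mul(71, Pow(Add(-15, 4), -1)), Mul(-79, Rational(1, 136))), Pow(8, 4)), -120) = Mul(Add(Add(Mul(71, Pow(-11, -1)), Rational(-79, 136)), 4096), -120) = Mul(Add(Add(Mul(71, Rational(-1, 11)), Rational(-79, 136)), 4096), -120) = Mul(Add(Add(Rational(-71, 11), Rational(-79, 136)), 4096), -120) = Mul(Add(Rational(-10525, 1496), 4096), -120) = Mul(Rational(6117091, 1496), -120) = Rational(-91756365, 187)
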